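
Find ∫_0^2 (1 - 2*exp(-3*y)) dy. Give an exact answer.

2*exp(-6)/3 + 4/3

An antiderivative is F(y) = y + 2*exp(-3*y)/3.
Then F(2) - F(0) = (2*exp(-6)/3 + 2) - (2/3) = 2*exp(-6)/3 + 4/3.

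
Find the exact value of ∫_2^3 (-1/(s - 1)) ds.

-log(2)

An antiderivative is F(s) = -log(s - 1).
Then F(3) - F(2) = (-log(2)) - (0) = -log(2).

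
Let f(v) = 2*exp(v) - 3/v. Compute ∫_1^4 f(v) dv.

-2*exp(1) - 6*log(2) + 2*exp(4)

An antiderivative is F(v) = 2*exp(v) - 3*log(v).
Then F(4) - F(1) = (-log(64) + 2*exp(4)) - (2*exp(1)) = -2*exp(1) - 6*log(2) + 2*exp(4).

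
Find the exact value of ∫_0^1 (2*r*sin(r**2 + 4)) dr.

Let u = r**2 + 4, so du = 2*r dr. When r = 0, u = 4; when r = 1, u = 5.
The integral becomes ∫ sin(u) du from 4 to 5, with antiderivative -cos(u).
Back in r: F(r) = -cos(r**2 + 4).
Then F(1) - F(0) = (-cos(5)) - (-cos(4)) = cos(4) - cos(5).

cos(4) - cos(5)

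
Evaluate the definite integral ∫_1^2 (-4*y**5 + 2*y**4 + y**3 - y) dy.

By the power rule, an antiderivative is F(y) = -2*y**6/3 + 2*y**5/5 + y**4/4 - y**2/2.
Then F(2) - F(1) = (-418/15) - (-31/60) = -547/20.

-547/20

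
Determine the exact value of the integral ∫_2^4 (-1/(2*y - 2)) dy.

-log(6)/2 + log(2)/2

An antiderivative is F(y) = -log(2*y - 2)/2.
Then F(4) - F(2) = (-log(6)/2) - (-log(2)/2) = -log(6)/2 + log(2)/2.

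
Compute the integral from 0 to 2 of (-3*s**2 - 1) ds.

-10

By the power rule, an antiderivative is F(s) = -s**3 - s.
Then F(2) - F(0) = (-10) - (0) = -10.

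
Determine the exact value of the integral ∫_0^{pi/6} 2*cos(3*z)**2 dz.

Use the identity cos^2(3*z) = (1 + cos(6*z))/2.
An antiderivative is F(z) = z + sin(6*z)/6.
Then F(pi/6) - F(0) = (pi/6) - (0) = pi/6.

pi/6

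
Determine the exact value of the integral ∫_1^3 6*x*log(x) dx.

Integrate by parts once (u = ln x, dv = 6*x dx).
An antiderivative is F(x) = 3*x**2*(2*log(x) - 1)/2.
Then F(3) - F(1) = (-27/2 + 27*log(3)) - (-3/2) = -12 + 27*log(3).

-12 + 27*log(3)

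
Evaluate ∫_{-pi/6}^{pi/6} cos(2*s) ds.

sqrt(3)/2

An antiderivative is F(s) = sin(2*s)/2.
Then F(pi/6) - F(-pi/6) = (sqrt(3)/4) - (-sqrt(3)/4) = sqrt(3)/2.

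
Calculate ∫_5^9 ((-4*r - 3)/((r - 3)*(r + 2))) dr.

-3*log(3) - log(11) + log(7)

Factor the denominator: r**2 - r - 6 = (r + 2)(r - 3).
Partial fractions: (-4*r - 3)/((r - 3)*(r + 2)) = -1/(r + 2) - 3/(r - 3).
An antiderivative is F(r) = -3*log(r - 3) - log(r + 2).
Then F(9) - F(5) = (-3*log(3) - log(11) - 3*log(2)) - (-log(56)) = -3*log(3) - log(11) + log(7).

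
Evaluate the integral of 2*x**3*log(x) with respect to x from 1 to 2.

-15/8 + 8*log(2)

Integrate by parts once (u = ln x, dv = 2*x**3 dx).
An antiderivative is F(x) = x**4*(4*log(x) - 1)/8.
Then F(2) - F(1) = (-2 + 8*log(2)) - (-1/8) = -15/8 + 8*log(2).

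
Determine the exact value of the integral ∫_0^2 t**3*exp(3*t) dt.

2/27 + 46*exp(6)/27

Integrate by parts 3 times (u = t^3, dv = exp(3*t) dt).
An antiderivative is F(t) = (9*t**3 - 9*t**2 + 6*t - 2)*exp(3*t)/27.
Then F(2) - F(0) = (46*exp(6)/27) - (-2/27) = 2/27 + 46*exp(6)/27.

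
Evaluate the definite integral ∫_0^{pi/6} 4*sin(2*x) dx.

An antiderivative is F(x) = -2*cos(2*x).
Then F(pi/6) - F(0) = (-1) - (-2) = 1.

1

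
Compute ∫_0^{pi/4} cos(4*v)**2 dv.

Use the identity cos^2(4*v) = (1 + cos(8*v))/2.
An antiderivative is F(v) = v/2 + sin(8*v)/16.
Then F(pi/4) - F(0) = (pi/8) - (0) = pi/8.

pi/8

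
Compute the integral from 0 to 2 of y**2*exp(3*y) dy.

-2/27 + 26*exp(6)/27

Integrate by parts twice (u = y^2, dv = exp(3*y) dy).
An antiderivative is F(y) = (9*y**2 - 6*y + 2)*exp(3*y)/27.
Then F(2) - F(0) = (26*exp(6)/27) - (2/27) = -2/27 + 26*exp(6)/27.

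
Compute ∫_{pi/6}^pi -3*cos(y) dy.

An antiderivative is F(y) = -3*sin(y).
Then F(pi) - F(pi/6) = (0) - (-3/2) = 3/2.

3/2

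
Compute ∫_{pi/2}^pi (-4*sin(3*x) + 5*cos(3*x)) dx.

1/3

An antiderivative is F(x) = 5*sin(3*x)/3 + 4*cos(3*x)/3.
Then F(pi) - F(pi/2) = (-4/3) - (-5/3) = 1/3.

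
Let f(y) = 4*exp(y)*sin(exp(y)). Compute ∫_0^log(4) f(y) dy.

Let u = exp(y), so du = exp(y) dy. When y = 0, u = 1; when y = log(4), u = 4.
The integral becomes 4·∫ sin(u) du from 1 to 4, with antiderivative -4*cos(u).
Back in y: F(y) = -4*cos(exp(y)).
Then F(log(4)) - F(0) = (-4*cos(4)) - (-4*cos(1)) = 4*cos(1) - 4*cos(4).

4*cos(1) - 4*cos(4)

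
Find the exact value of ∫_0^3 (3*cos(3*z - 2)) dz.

sin(7) + sin(2)

Let u = 3*z - 2, so du = 3 dz. When z = 0, u = -2; when z = 3, u = 7.
The integral becomes ∫ cos(u) du from -2 to 7, with antiderivative sin(u).
Back in z: F(z) = sin(3*z - 2).
Then F(3) - F(0) = (sin(7)) - (-sin(2)) = sin(7) + sin(2).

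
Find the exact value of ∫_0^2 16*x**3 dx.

Let u = 2*x, so du = 2 dx. When x = 0, u = 0; when x = 2, u = 4.
The integral becomes ∫ u**3 du from 0 to 4, with antiderivative u**4/4.
Back in x: F(x) = 4*x**4.
Then F(2) - F(0) = (64) - (0) = 64.

64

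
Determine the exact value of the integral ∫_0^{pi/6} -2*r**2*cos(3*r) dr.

Integrate by parts twice (u = r^2, dv = -2*cos(3*r) dr).
An antiderivative is F(r) = -2*r**2*sin(3*r)/3 - 4*r*cos(3*r)/9 + 4*sin(3*r)/27.
Then F(pi/6) - F(0) = (4/27 - pi**2/54) - (0) = 4/27 - pi**2/54.

4/27 - pi**2/54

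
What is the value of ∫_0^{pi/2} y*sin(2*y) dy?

Integrate by parts once (u = y, dv = sin(2*y) dy).
An antiderivative is F(y) = -y*cos(2*y)/2 + sin(2*y)/4.
Then F(pi/2) - F(0) = (pi/4) - (0) = pi/4.

pi/4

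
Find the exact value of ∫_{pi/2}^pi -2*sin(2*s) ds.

An antiderivative is F(s) = cos(2*s).
Then F(pi) - F(pi/2) = (1) - (-1) = 2.

2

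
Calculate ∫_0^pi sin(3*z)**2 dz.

pi/2

Use the identity sin^2(3*z) = (1 - cos(6*z))/2.
An antiderivative is F(z) = z/2 - sin(6*z)/12.
Then F(pi) - F(0) = (pi/2) - (0) = pi/2.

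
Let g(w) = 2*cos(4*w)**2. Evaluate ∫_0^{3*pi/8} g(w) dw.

Use the identity cos^2(4*w) = (1 + cos(8*w))/2.
An antiderivative is F(w) = w + sin(8*w)/8.
Then F(3*pi/8) - F(0) = (3*pi/8) - (0) = 3*pi/8.

3*pi/8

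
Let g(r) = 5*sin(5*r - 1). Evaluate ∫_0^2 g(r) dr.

cos(1) - cos(9)

Let u = 5*r - 1, so du = 5 dr. When r = 0, u = -1; when r = 2, u = 9.
The integral becomes ∫ sin(u) du from -1 to 9, with antiderivative -cos(u).
Back in r: F(r) = -cos(5*r - 1).
Then F(2) - F(0) = (-cos(9)) - (-cos(1)) = cos(1) - cos(9).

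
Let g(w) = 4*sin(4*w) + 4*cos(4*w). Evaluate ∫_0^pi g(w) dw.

An antiderivative is F(w) = sin(4*w) - cos(4*w).
Then F(pi) - F(0) = (-1) - (-1) = 0.

0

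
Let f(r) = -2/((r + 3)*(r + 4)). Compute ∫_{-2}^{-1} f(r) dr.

Factor the denominator: r**2 + 7*r + 12 = (r + 4)(r + 3).
Partial fractions: -2/((r + 3)*(r + 4)) = 2/(r + 4) - 2/(r + 3).
An antiderivative is F(r) = -2*log(r + 3) + 2*log(r + 4).
Then F(-1) - F(-2) = (log(9/4)) - (log(4)) = log(9/16).

log(9/16)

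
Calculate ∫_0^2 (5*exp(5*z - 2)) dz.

-(1 - exp(10))*exp(-2)

Let u = 5*z - 2, so du = 5 dz. When z = 0, u = -2; when z = 2, u = 8.
The integral becomes ∫ exp(u) du from -2 to 8, with antiderivative exp(u).
Back in z: F(z) = exp(5*z - 2).
Then F(2) - F(0) = (exp(8)) - (exp(-2)) = -(1 - exp(10))*exp(-2).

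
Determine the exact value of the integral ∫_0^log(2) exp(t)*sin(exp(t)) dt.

Let u = exp(t), so du = exp(t) dt. When t = 0, u = 1; when t = log(2), u = 2.
The integral becomes ∫ sin(u) du from 1 to 2, with antiderivative -cos(u).
Back in t: F(t) = -cos(exp(t)).
Then F(log(2)) - F(0) = (-cos(2)) - (-cos(1)) = -cos(2) + cos(1).

-cos(2) + cos(1)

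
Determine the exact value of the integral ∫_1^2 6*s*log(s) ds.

-9/2 + 12*log(2)

Integrate by parts once (u = ln s, dv = 6*s ds).
An antiderivative is F(s) = 3*s**2*(2*log(s) - 1)/2.
Then F(2) - F(1) = (-6 + 12*log(2)) - (-3/2) = -9/2 + 12*log(2).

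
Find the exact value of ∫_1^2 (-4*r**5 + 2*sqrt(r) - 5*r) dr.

By the power rule, an antiderivative is F(r) = -2*r**6/3 + 4*r**(3/2)/3 - 5*r**2/2.
Then F(2) - F(1) = (-158/3 + 8*sqrt(2)/3) - (-11/6) = -305/6 + 8*sqrt(2)/3.

-305/6 + 8*sqrt(2)/3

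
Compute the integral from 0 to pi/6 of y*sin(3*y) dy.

1/9

Integrate by parts once (u = y, dv = sin(3*y) dy).
An antiderivative is F(y) = -y*cos(3*y)/3 + sin(3*y)/9.
Then F(pi/6) - F(0) = (1/9) - (0) = 1/9.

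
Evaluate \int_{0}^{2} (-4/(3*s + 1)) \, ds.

An antiderivative is F(s) = -4*log(3*s + 1)/3.
Then F(2) - F(0) = (-4*log(7)/3) - (0) = -4*log(7)/3.

-4*log(7)/3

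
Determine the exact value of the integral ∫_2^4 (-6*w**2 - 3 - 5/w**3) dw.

By the power rule, an antiderivative is F(w) = -2*w**3 - 3*w + 5/(2*w**2).
Then F(4) - F(2) = (-4475/32) - (-171/8) = -3791/32.

-3791/32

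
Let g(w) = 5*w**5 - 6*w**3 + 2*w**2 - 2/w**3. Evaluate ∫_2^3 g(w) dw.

16891/36

By the power rule, an antiderivative is F(w) = 5*w**6/6 - 3*w**4/2 + 2*w**3/3 + w**(-2).
Then F(3) - F(2) = (4537/9) - (419/12) = 16891/36.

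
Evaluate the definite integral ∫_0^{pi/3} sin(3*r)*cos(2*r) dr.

3/10

Use the identity sin(3*r)cos(2*r) = [sin(5*r) + sin(r)]/2.
An antiderivative is F(r) = -cos(r)/2 - cos(5*r)/10.
Then F(pi/3) - F(0) = (-3/10) - (-3/5) = 3/10.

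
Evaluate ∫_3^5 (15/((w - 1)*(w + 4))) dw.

-6*log(3) + 3*log(2) + 3*log(7)

Factor the denominator: w**2 + 3*w - 4 = (w + 4)(w - 1).
Partial fractions: 15/((w - 1)*(w + 4)) = -3/(w + 4) + 3/(w - 1).
An antiderivative is F(w) = 3*log(w - 1) - 3*log(w + 4).
Then F(5) - F(3) = (-6*log(3) + 6*log(2)) - (-3*log(7) + 3*log(2)) = -6*log(3) + 3*log(2) + 3*log(7).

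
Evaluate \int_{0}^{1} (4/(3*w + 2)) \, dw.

An antiderivative is F(w) = 4*log(3*w + 2)/3.
Then F(1) - F(0) = (4*log(5)/3) - (4*log(2)/3) = -4*log(2)/3 + 4*log(5)/3.

-4*log(2)/3 + 4*log(5)/3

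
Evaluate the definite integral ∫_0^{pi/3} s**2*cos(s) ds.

Integrate by parts twice (u = s^2, dv = cos(s) ds).
An antiderivative is F(s) = s**2*sin(s) + 2*s*cos(s) - 2*sin(s).
Then F(pi/3) - F(0) = (-sqrt(3) + sqrt(3)*pi**2/18 + pi/3) - (0) = -sqrt(3) + sqrt(3)*pi**2/18 + pi/3.

-sqrt(3) + sqrt(3)*pi**2/18 + pi/3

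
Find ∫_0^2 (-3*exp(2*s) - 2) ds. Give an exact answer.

An antiderivative is F(s) = -3*exp(2*s)/2 - 2*s.
Then F(2) - F(0) = (-3*exp(4)/2 - 4) - (-3/2) = -3*exp(4)/2 - 5/2.

-3*exp(4)/2 - 5/2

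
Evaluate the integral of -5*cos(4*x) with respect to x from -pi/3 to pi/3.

An antiderivative is F(x) = -5*sin(4*x)/4.
Then F(pi/3) - F(-pi/3) = (5*sqrt(3)/8) - (-5*sqrt(3)/8) = 5*sqrt(3)/4.

5*sqrt(3)/4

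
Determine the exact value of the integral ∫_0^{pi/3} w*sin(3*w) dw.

Integrate by parts once (u = w, dv = sin(3*w) dw).
An antiderivative is F(w) = -w*cos(3*w)/3 + sin(3*w)/9.
Then F(pi/3) - F(0) = (pi/9) - (0) = pi/9.

pi/9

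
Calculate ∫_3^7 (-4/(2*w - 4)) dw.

An antiderivative is F(w) = -2*log(2*w - 4).
Then F(7) - F(3) = (-log(100)) - (-log(4)) = -log(25).

-log(25)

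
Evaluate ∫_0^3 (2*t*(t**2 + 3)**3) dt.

20655/4

Let u = t**2 + 3, so du = 2*t dt. When t = 0, u = 3; when t = 3, u = 12.
The integral becomes ∫ u**3 du from 3 to 12, with antiderivative u**4/4.
Back in t: F(t) = (t**2 + 3)**4/4.
Then F(3) - F(0) = (5184) - (81/4) = 20655/4.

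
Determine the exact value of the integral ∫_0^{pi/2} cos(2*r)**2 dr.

pi/4

Use the identity cos^2(2*r) = (1 + cos(4*r))/2.
An antiderivative is F(r) = r/2 + sin(4*r)/8.
Then F(pi/2) - F(0) = (pi/4) - (0) = pi/4.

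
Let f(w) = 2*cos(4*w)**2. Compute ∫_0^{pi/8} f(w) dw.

pi/8

Use the identity cos^2(4*w) = (1 + cos(8*w))/2.
An antiderivative is F(w) = w + sin(8*w)/8.
Then F(pi/8) - F(0) = (pi/8) - (0) = pi/8.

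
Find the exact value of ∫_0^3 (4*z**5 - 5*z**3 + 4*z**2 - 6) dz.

1611/4

By the power rule, an antiderivative is F(z) = 2*z**6/3 - 5*z**4/4 + 4*z**3/3 - 6*z.
Then F(3) - F(0) = (1611/4) - (0) = 1611/4.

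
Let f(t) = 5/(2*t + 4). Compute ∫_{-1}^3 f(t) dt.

An antiderivative is F(t) = 5*log(2*t + 4)/2.
Then F(3) - F(-1) = (5*log(10)/2) - (5*log(2)/2) = 5*log(5)/2.

5*log(5)/2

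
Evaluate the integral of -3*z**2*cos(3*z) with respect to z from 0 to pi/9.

-pi/27 - sqrt(3)*pi**2/162 + sqrt(3)/9

Integrate by parts twice (u = z^2, dv = -3*cos(3*z) dz).
An antiderivative is F(z) = -z**2*sin(3*z) - 2*z*cos(3*z)/3 + 2*sin(3*z)/9.
Then F(pi/9) - F(0) = (-pi/27 - sqrt(3)*pi**2/162 + sqrt(3)/9) - (0) = -pi/27 - sqrt(3)*pi**2/162 + sqrt(3)/9.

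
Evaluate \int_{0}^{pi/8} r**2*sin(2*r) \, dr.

-1/4 - sqrt(2)*pi**2/256 + sqrt(2)*pi/32 + sqrt(2)/8

Integrate by parts twice (u = r^2, dv = sin(2*r) dr).
An antiderivative is F(r) = -r**2*cos(2*r)/2 + r*sin(2*r)/2 + cos(2*r)/4.
Then F(pi/8) - F(0) = (sqrt(2)*(-pi**2 + 8*pi + 32)/256) - (1/4) = -1/4 - sqrt(2)*pi**2/256 + sqrt(2)*pi/32 + sqrt(2)/8.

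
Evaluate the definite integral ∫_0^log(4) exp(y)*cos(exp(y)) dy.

-sin(1) + sin(4)

Let u = exp(y), so du = exp(y) dy. When y = 0, u = 1; when y = log(4), u = 4.
The integral becomes ∫ cos(u) du from 1 to 4, with antiderivative sin(u).
Back in y: F(y) = sin(exp(y)).
Then F(log(4)) - F(0) = (sin(4)) - (sin(1)) = -sin(1) + sin(4).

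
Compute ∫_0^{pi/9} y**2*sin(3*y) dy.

Integrate by parts twice (u = y^2, dv = sin(3*y) dy).
An antiderivative is F(y) = -y**2*cos(3*y)/3 + 2*y*sin(3*y)/9 + 2*cos(3*y)/27.
Then F(pi/9) - F(0) = (-pi**2/486 + 1/27 + sqrt(3)*pi/81) - (2/27) = -1/27 - pi**2/486 + sqrt(3)*pi/81.

-1/27 - pi**2/486 + sqrt(3)*pi/81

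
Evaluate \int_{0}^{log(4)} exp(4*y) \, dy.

Let u = exp(y), so du = exp(y) dy. When y = 0, u = 1; when y = log(4), u = 4.
The integral becomes ∫ u**3 du from 1 to 4, with antiderivative u**4/4.
Back in y: F(y) = exp(4*y)/4.
Then F(log(4)) - F(0) = (64) - (1/4) = 255/4.

255/4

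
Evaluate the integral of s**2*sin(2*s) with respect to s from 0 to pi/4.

-1/4 + pi/8

Integrate by parts twice (u = s^2, dv = sin(2*s) ds).
An antiderivative is F(s) = -s**2*cos(2*s)/2 + s*sin(2*s)/2 + cos(2*s)/4.
Then F(pi/4) - F(0) = (pi/8) - (1/4) = -1/4 + pi/8.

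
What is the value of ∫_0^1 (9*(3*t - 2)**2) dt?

Let u = 3*t - 2, so du = 3 dt. When t = 0, u = -2; when t = 1, u = 1.
The integral becomes 3·∫ u**2 du from -2 to 1, with antiderivative u**3.
Back in t: F(t) = (3*t - 2)**3.
Then F(1) - F(0) = (1) - (-8) = 9.

9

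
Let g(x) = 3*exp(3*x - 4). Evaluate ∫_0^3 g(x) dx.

-(1 - exp(9))*exp(-4)

Let u = 3*x - 4, so du = 3 dx. When x = 0, u = -4; when x = 3, u = 5.
The integral becomes ∫ exp(u) du from -4 to 5, with antiderivative exp(u).
Back in x: F(x) = exp(3*x - 4).
Then F(3) - F(0) = (exp(5)) - (exp(-4)) = -(1 - exp(9))*exp(-4).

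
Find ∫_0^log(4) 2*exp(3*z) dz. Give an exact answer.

Let u = exp(z), so du = exp(z) dz. When z = 0, u = 1; when z = log(4), u = 4.
The integral becomes 2·∫ u**2 du from 1 to 4, with antiderivative 2*u**3/3.
Back in z: F(z) = 2*exp(3*z)/3.
Then F(log(4)) - F(0) = (128/3) - (2/3) = 42.

42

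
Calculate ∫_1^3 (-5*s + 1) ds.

By the power rule, an antiderivative is F(s) = -5*s**2/2 + s.
Then F(3) - F(1) = (-39/2) - (-3/2) = -18.

-18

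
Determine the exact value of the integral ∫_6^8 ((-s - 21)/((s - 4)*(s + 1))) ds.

Factor the denominator: s**2 - 3*s - 4 = (s + 1)(s - 4).
Partial fractions: (-s - 21)/((s - 4)*(s + 1)) = 4/(s + 1) - 5/(s - 4).
An antiderivative is F(s) = -5*log(s - 4) + 4*log(s + 1).
Then F(8) - F(6) = (-10*log(2) + 8*log(3)) - (-5*log(2) + 4*log(7)) = -4*log(7) - 5*log(2) + 8*log(3).

-4*log(7) - 5*log(2) + 8*log(3)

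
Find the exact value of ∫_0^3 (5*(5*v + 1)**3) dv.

Let u = 5*v + 1, so du = 5 dv. When v = 0, u = 1; when v = 3, u = 16.
The integral becomes ∫ u**3 du from 1 to 16, with antiderivative u**4/4.
Back in v: F(v) = (5*v + 1)**4/4.
Then F(3) - F(0) = (16384) - (1/4) = 65535/4.

65535/4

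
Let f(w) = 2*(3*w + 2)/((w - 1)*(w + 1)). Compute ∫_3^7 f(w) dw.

Factor the denominator: w**2 - 1 = (w + 1)(w - 1).
Partial fractions: 2*(3*w + 2)/((w - 1)*(w + 1)) = 1/(w + 1) + 5/(w - 1).
An antiderivative is F(w) = 5*log(w - 1) + log(w + 1).
Then F(7) - F(3) = (5*log(3) + 8*log(2)) - (7*log(2)) = log(2) + 5*log(3).

log(2) + 5*log(3)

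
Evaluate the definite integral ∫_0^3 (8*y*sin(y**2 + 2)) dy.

4*cos(2) - 4*cos(11)

Let u = y**2 + 2, so du = 2*y dy. When y = 0, u = 2; when y = 3, u = 11.
The integral becomes 4·∫ sin(u) du from 2 to 11, with antiderivative -4*cos(u).
Back in y: F(y) = -4*cos(y**2 + 2).
Then F(3) - F(0) = (-4*cos(11)) - (-4*cos(2)) = 4*cos(2) - 4*cos(11).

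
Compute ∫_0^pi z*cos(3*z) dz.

Integrate by parts once (u = z, dv = cos(3*z) dz).
An antiderivative is F(z) = z*sin(3*z)/3 + cos(3*z)/9.
Then F(pi) - F(0) = (-1/9) - (1/9) = -2/9.

-2/9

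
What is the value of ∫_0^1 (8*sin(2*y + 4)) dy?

Let u = 2*y + 4, so du = 2 dy. When y = 0, u = 4; when y = 1, u = 6.
The integral becomes 4·∫ sin(u) du from 4 to 6, with antiderivative -4*cos(u).
Back in y: F(y) = -4*cos(2*y + 4).
Then F(1) - F(0) = (-4*cos(6)) - (-4*cos(4)) = -4*cos(6) + 4*cos(4).

-4*cos(6) + 4*cos(4)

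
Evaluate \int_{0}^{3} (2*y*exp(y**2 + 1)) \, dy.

-exp(1) + exp(10)

Let u = y**2 + 1, so du = 2*y dy. When y = 0, u = 1; when y = 3, u = 10.
The integral becomes ∫ exp(u) du from 1 to 10, with antiderivative exp(u).
Back in y: F(y) = exp(y**2 + 1).
Then F(3) - F(0) = (exp(10)) - (exp(1)) = -exp(1) + exp(10).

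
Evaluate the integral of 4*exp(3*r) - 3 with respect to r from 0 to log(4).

An antiderivative is F(r) = 4*exp(3*r)/3 - 3*r.
Then F(log(4)) - F(0) = (256/3 - log(64)) - (4/3) = 84 - 6*log(2).

84 - 6*log(2)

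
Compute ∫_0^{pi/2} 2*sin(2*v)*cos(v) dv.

4/3

Use the identity sin(2*v)cos(v) = [sin(3*v) + sin(v)]/2.
An antiderivative is F(v) = -cos(v) - cos(3*v)/3.
Then F(pi/2) - F(0) = (0) - (-4/3) = 4/3.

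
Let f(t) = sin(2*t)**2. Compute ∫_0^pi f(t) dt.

Use the identity sin^2(2*t) = (1 - cos(4*t))/2.
An antiderivative is F(t) = t/2 - sin(4*t)/8.
Then F(pi) - F(0) = (pi/2) - (0) = pi/2.

pi/2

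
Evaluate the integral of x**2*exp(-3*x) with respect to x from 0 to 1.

Integrate by parts twice (u = x^2, dv = exp(-3*x) dx).
An antiderivative is F(x) = (-9*x**2 - 6*x - 2)*exp(-3*x)/27.
Then F(1) - F(0) = (-17*exp(-3)/27) - (-2/27) = 2/27 - 17*exp(-3)/27.

2/27 - 17*exp(-3)/27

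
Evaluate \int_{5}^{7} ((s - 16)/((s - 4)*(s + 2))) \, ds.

-3*log(7) + 4*log(3)

Factor the denominator: s**2 - 2*s - 8 = (s + 2)(s - 4).
Partial fractions: (s - 16)/((s - 4)*(s + 2)) = 3/(s + 2) - 2/(s - 4).
An antiderivative is F(s) = -2*log(s - 4) + 3*log(s + 2).
Then F(7) - F(5) = (log(81)) - (3*log(7)) = -3*log(7) + 4*log(3).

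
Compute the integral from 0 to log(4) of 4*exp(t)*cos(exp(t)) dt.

Let u = exp(t), so du = exp(t) dt. When t = 0, u = 1; when t = log(4), u = 4.
The integral becomes 4·∫ cos(u) du from 1 to 4, with antiderivative 4*sin(u).
Back in t: F(t) = 4*sin(exp(t)).
Then F(log(4)) - F(0) = (4*sin(4)) - (4*sin(1)) = -4*sin(1) + 4*sin(4).

-4*sin(1) + 4*sin(4)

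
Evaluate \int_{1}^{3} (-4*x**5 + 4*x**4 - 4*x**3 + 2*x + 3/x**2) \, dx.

By the power rule, an antiderivative is F(x) = -2*x**6/3 + 4*x**5/5 - x**4 + x**2 - 3/x.
Then F(3) - F(1) = (-1823/5) - (-43/15) = -5426/15.

-5426/15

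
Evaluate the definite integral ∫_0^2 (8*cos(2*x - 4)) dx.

4*sin(4)

Let u = 2*x - 4, so du = 2 dx. When x = 0, u = -4; when x = 2, u = 0.
The integral becomes 4·∫ cos(u) du from -4 to 0, with antiderivative 4*sin(u).
Back in x: F(x) = 4*sin(2*x - 4).
Then F(2) - F(0) = (0) - (-4*sin(4)) = 4*sin(4).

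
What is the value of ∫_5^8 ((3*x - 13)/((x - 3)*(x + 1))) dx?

log(81/40)

Factor the denominator: x**2 - 2*x - 3 = (x + 1)(x - 3).
Partial fractions: (3*x - 13)/((x - 3)*(x + 1)) = 4/(x + 1) - 1/(x - 3).
An antiderivative is F(x) = -log(x - 3) + 4*log(x + 1).
Then F(8) - F(5) = (-log(5) + 8*log(3)) - (3*log(2) + 4*log(3)) = log(81/40).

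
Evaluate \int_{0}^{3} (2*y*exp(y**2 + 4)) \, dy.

Let u = y**2 + 4, so du = 2*y dy. When y = 0, u = 4; when y = 3, u = 13.
The integral becomes ∫ exp(u) du from 4 to 13, with antiderivative exp(u).
Back in y: F(y) = exp(y**2 + 4).
Then F(3) - F(0) = (exp(13)) - (exp(4)) = -exp(4) + exp(13).

-exp(4) + exp(13)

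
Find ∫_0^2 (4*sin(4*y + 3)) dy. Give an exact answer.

cos(3) - cos(11)

Let u = 4*y + 3, so du = 4 dy. When y = 0, u = 3; when y = 2, u = 11.
The integral becomes ∫ sin(u) du from 3 to 11, with antiderivative -cos(u).
Back in y: F(y) = -cos(4*y + 3).
Then F(2) - F(0) = (-cos(11)) - (-cos(3)) = cos(3) - cos(11).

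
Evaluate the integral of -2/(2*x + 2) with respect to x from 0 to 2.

An antiderivative is F(x) = -log(2*x + 2).
Then F(2) - F(0) = (-log(6)) - (-log(2)) = -log(3).

-log(3)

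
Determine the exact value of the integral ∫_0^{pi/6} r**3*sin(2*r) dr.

Integrate by parts 3 times (u = r^3, dv = sin(2*r) dr).
An antiderivative is F(r) = -r**3*cos(2*r)/2 + 3*r**2*sin(2*r)/4 + 3*r*cos(2*r)/4 - 3*sin(2*r)/8.
Then F(pi/6) - F(0) = (-3*sqrt(3)/16 - pi**3/864 + sqrt(3)*pi**2/96 + pi/16) - (0) = -3*sqrt(3)/16 - pi**3/864 + sqrt(3)*pi**2/96 + pi/16.

-3*sqrt(3)/16 - pi**3/864 + sqrt(3)*pi**2/96 + pi/16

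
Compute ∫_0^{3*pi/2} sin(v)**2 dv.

3*pi/4

Use the identity sin^2(v) = (1 - cos(2*v))/2.
An antiderivative is F(v) = v/2 - sin(2*v)/4.
Then F(3*pi/2) - F(0) = (3*pi/4) - (0) = 3*pi/4.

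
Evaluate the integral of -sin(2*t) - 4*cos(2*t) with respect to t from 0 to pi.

An antiderivative is F(t) = -2*sin(2*t) + cos(2*t)/2.
Then F(pi) - F(0) = (1/2) - (1/2) = 0.

0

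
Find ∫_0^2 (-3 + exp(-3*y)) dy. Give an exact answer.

An antiderivative is F(y) = -3*y - exp(-3*y)/3.
Then F(2) - F(0) = (-6 - exp(-6)/3) - (-1/3) = -17/3 - exp(-6)/3.

-17/3 - exp(-6)/3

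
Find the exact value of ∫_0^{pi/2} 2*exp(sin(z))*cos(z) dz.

Let u = sin(z), so du = cos(z) dz. When z = 0, u = 0; when z = pi/2, u = 1.
The integral becomes 2·∫ exp(u) du from 0 to 1, with antiderivative 2*exp(u).
Back in z: F(z) = 2*exp(sin(z)).
Then F(pi/2) - F(0) = (2*E) - (2) = -2 + 2*E.

-2 + 2*E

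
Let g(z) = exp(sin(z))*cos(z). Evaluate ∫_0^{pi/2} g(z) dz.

-1 + E

Let u = sin(z), so du = cos(z) dz. When z = 0, u = 0; when z = pi/2, u = 1.
The integral becomes ∫ exp(u) du from 0 to 1, with antiderivative exp(u).
Back in z: F(z) = exp(sin(z)).
Then F(pi/2) - F(0) = (E) - (1) = -1 + E.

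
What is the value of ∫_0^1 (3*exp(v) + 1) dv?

An antiderivative is F(v) = v + 3*exp(v).
Then F(1) - F(0) = (1 + 3*E) - (3) = -2 + 3*E.

-2 + 3*E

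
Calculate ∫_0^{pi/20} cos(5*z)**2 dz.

1/20 + pi/40

Use the identity cos^2(5*z) = (1 + cos(10*z))/2.
An antiderivative is F(z) = z/2 + sin(10*z)/20.
Then F(pi/20) - F(0) = (1/20 + pi/40) - (0) = 1/20 + pi/40.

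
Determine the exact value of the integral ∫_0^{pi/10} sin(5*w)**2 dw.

pi/20

Use the identity sin^2(5*w) = (1 - cos(10*w))/2.
An antiderivative is F(w) = w/2 - sin(10*w)/20.
Then F(pi/10) - F(0) = (pi/20) - (0) = pi/20.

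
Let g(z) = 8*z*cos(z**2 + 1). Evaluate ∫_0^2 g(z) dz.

Let u = z**2 + 1, so du = 2*z dz. When z = 0, u = 1; when z = 2, u = 5.
The integral becomes 4·∫ cos(u) du from 1 to 5, with antiderivative 4*sin(u).
Back in z: F(z) = 4*sin(z**2 + 1).
Then F(2) - F(0) = (4*sin(5)) - (4*sin(1)) = 4*sin(5) - 4*sin(1).

4*sin(5) - 4*sin(1)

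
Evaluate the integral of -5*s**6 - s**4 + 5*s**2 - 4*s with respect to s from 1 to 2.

-9581/105

By the power rule, an antiderivative is F(s) = -5*s**7/7 - s**5/5 + 5*s**3/3 - 2*s**2.
Then F(2) - F(1) = (-9712/105) - (-131/105) = -9581/105.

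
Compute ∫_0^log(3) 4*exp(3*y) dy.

104/3

Let u = exp(y), so du = exp(y) dy. When y = 0, u = 1; when y = log(3), u = 3.
The integral becomes 4·∫ u**2 du from 1 to 3, with antiderivative 4*u**3/3.
Back in y: F(y) = 4*exp(3*y)/3.
Then F(log(3)) - F(0) = (36) - (4/3) = 104/3.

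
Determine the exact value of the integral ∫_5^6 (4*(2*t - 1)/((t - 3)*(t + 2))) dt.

Factor the denominator: t**2 - t - 6 = (t + 2)(t - 3).
Partial fractions: 4*(2*t - 1)/((t - 3)*(t + 2)) = 4/(t + 2) + 4/(t - 3).
An antiderivative is F(t) = 4*log(t - 3) + 4*log(t + 2).
Then F(6) - F(5) = (4*log(3) + 12*log(2)) - (4*log(2) + 4*log(7)) = -4*log(7) + 4*log(3) + 8*log(2).

-4*log(7) + 4*log(3) + 8*log(2)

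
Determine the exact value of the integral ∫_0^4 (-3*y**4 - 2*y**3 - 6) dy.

By the power rule, an antiderivative is F(y) = -3*y**5/5 - y**4/2 - 6*y.
Then F(4) - F(0) = (-3832/5) - (0) = -3832/5.

-3832/5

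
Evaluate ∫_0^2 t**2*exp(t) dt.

Integrate by parts twice (u = t^2, dv = exp(t) dt).
An antiderivative is F(t) = (t**2 - 2*t + 2)*exp(t).
Then F(2) - F(0) = (2*exp(2)) - (2) = -2 + 2*exp(2).

-2 + 2*exp(2)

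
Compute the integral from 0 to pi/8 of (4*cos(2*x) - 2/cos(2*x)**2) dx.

-1 + sqrt(2)

An antiderivative is F(x) = 2*sin(2*x) - tan(2*x).
Then F(pi/8) - F(0) = (-1 + sqrt(2)) - (0) = -1 + sqrt(2).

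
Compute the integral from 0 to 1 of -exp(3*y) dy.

An antiderivative is F(y) = -exp(3*y)/3.
Then F(1) - F(0) = (-exp(3)/3) - (-1/3) = 1/3 - exp(3)/3.

1/3 - exp(3)/3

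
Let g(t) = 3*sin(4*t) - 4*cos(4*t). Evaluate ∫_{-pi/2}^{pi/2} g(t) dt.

0

An antiderivative is F(t) = -sin(4*t) - 3*cos(4*t)/4.
Then F(pi/2) - F(-pi/2) = (-3/4) - (-3/4) = 0.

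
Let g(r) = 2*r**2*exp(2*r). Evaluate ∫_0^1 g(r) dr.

-1/2 + exp(2)/2

Integrate by parts twice (u = r^2, dv = 2*exp(2*r) dr).
An antiderivative is F(r) = (2*r**2 - 2*r + 1)*exp(2*r)/2.
Then F(1) - F(0) = (exp(2)/2) - (1/2) = -1/2 + exp(2)/2.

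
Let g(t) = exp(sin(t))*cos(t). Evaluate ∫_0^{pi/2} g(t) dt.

-1 + E

Let u = sin(t), so du = cos(t) dt. When t = 0, u = 0; when t = pi/2, u = 1.
The integral becomes ∫ exp(u) du from 0 to 1, with antiderivative exp(u).
Back in t: F(t) = exp(sin(t)).
Then F(pi/2) - F(0) = (E) - (1) = -1 + E.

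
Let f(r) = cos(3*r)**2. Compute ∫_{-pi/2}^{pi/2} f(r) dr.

Use the identity cos^2(3*r) = (1 + cos(6*r))/2.
An antiderivative is F(r) = r/2 + sin(6*r)/12.
Then F(pi/2) - F(-pi/2) = (pi/4) - (-pi/4) = pi/2.

pi/2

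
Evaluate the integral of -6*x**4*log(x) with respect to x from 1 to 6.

Integrate by parts once (u = ln x, dv = -6*x**4 dx).
An antiderivative is F(x) = -6*x**5*(5*log(x) - 1)/25.
Then F(6) - F(1) = (46656/25 - 46656*log(6)/5) - (6/25) = 1866 - 46656*log(6)/5.

1866 - 46656*log(6)/5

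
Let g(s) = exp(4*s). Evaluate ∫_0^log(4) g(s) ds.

255/4

Let u = exp(s), so du = exp(s) ds. When s = 0, u = 1; when s = log(4), u = 4.
The integral becomes ∫ u**3 du from 1 to 4, with antiderivative u**4/4.
Back in s: F(s) = exp(4*s)/4.
Then F(log(4)) - F(0) = (64) - (1/4) = 255/4.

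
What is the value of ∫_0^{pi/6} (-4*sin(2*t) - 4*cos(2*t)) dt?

An antiderivative is F(t) = -2*sin(2*t) + 2*cos(2*t).
Then F(pi/6) - F(0) = (1 - sqrt(3)) - (2) = -sqrt(3) - 1.

-sqrt(3) - 1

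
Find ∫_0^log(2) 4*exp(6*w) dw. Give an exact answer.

42

Let u = exp(w), so du = exp(w) dw. When w = 0, u = 1; when w = log(2), u = 2.
The integral becomes 4·∫ u**5 du from 1 to 2, with antiderivative 2*u**6/3.
Back in w: F(w) = 2*exp(6*w)/3.
Then F(log(2)) - F(0) = (128/3) - (2/3) = 42.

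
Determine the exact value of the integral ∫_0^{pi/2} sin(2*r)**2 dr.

Use the identity sin^2(2*r) = (1 - cos(4*r))/2.
An antiderivative is F(r) = r/2 - sin(4*r)/8.
Then F(pi/2) - F(0) = (pi/4) - (0) = pi/4.

pi/4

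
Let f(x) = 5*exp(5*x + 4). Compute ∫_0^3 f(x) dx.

-exp(4) + exp(19)

Let u = 5*x + 4, so du = 5 dx. When x = 0, u = 4; when x = 3, u = 19.
The integral becomes ∫ exp(u) du from 4 to 19, with antiderivative exp(u).
Back in x: F(x) = exp(5*x + 4).
Then F(3) - F(0) = (exp(19)) - (exp(4)) = -exp(4) + exp(19).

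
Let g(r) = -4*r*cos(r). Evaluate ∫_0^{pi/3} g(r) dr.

Integrate by parts once (u = r, dv = -4*cos(r) dr).
An antiderivative is F(r) = -4*r*sin(r) - 4*cos(r).
Then F(pi/3) - F(0) = (-2*sqrt(3)*pi/3 - 2) - (-4) = -2*sqrt(3)*pi/3 + 2.

-2*sqrt(3)*pi/3 + 2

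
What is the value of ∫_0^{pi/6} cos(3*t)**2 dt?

Use the identity cos^2(3*t) = (1 + cos(6*t))/2.
An antiderivative is F(t) = t/2 + sin(6*t)/12.
Then F(pi/6) - F(0) = (pi/12) - (0) = pi/12.

pi/12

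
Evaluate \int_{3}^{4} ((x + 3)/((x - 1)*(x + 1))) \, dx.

Factor the denominator: x**2 - 1 = (x + 1)(x - 1).
Partial fractions: (x + 3)/((x - 1)*(x + 1)) = -1/(x + 1) + 2/(x - 1).
An antiderivative is F(x) = 2*log(x - 1) - log(x + 1).
Then F(4) - F(3) = (log(9/5)) - (0) = log(9/5).

log(9/5)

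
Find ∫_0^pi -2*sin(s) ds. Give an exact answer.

-4

An antiderivative is F(s) = 2*cos(s).
Then F(pi) - F(0) = (-2) - (2) = -4.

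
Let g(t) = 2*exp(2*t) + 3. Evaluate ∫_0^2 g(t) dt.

An antiderivative is F(t) = exp(2*t) + 3*t.
Then F(2) - F(0) = (6 + exp(4)) - (1) = 5 + exp(4).

5 + exp(4)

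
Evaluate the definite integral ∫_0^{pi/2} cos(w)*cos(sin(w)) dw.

sin(1)

Let u = sin(w), so du = cos(w) dw. When w = 0, u = 0; when w = pi/2, u = 1.
The integral becomes ∫ cos(u) du from 0 to 1, with antiderivative sin(u).
Back in w: F(w) = sin(sin(w)).
Then F(pi/2) - F(0) = (sin(1)) - (0) = sin(1).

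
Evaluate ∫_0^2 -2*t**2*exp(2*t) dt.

Integrate by parts twice (u = t^2, dv = -2*exp(2*t) dt).
An antiderivative is F(t) = (-2*t**2 + 2*t - 1)*exp(2*t)/2.
Then F(2) - F(0) = (-5*exp(4)/2) - (-1/2) = 1/2 - 5*exp(4)/2.

1/2 - 5*exp(4)/2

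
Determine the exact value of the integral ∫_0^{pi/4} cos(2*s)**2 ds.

pi/8

Use the identity cos^2(2*s) = (1 + cos(4*s))/2.
An antiderivative is F(s) = s/2 + sin(4*s)/8.
Then F(pi/4) - F(0) = (pi/8) - (0) = pi/8.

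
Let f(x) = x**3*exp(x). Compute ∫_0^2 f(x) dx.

Integrate by parts 3 times (u = x^3, dv = exp(x) dx).
An antiderivative is F(x) = (x**3 - 3*x**2 + 6*x - 6)*exp(x).
Then F(2) - F(0) = (2*exp(2)) - (-6) = 6 + 2*exp(2).

6 + 2*exp(2)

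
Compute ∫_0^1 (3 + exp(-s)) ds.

4 - exp(-1)

An antiderivative is F(s) = 3*s - exp(-s).
Then F(1) - F(0) = (3 - exp(-1)) - (-1) = 4 - exp(-1).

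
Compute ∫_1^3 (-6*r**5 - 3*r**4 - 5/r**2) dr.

By the power rule, an antiderivative is F(r) = -r**6 - 3*r**5/5 + 5/r.
Then F(3) - F(1) = (-13097/15) - (17/5) = -13148/15.

-13148/15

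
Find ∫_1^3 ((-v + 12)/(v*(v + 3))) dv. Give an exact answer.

log(32/3)

Factor the denominator: v**2 + 3*v = (v + 3)v.
Partial fractions: (-v + 12)/(v*(v + 3)) = -5/(v + 3) + 4/v.
An antiderivative is F(v) = 4*log(v) - 5*log(v + 3).
Then F(3) - F(1) = (-log(96)) - (-10*log(2)) = log(32/3).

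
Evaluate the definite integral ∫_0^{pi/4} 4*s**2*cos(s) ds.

Integrate by parts twice (u = s^2, dv = 4*cos(s) ds).
An antiderivative is F(s) = 4*s**2*sin(s) + 8*s*cos(s) - 8*sin(s).
Then F(pi/4) - F(0) = (sqrt(2)*(-4 + pi**2/8 + pi)) - (0) = sqrt(2)*(-4 + pi**2/8 + pi).

sqrt(2)*(-4 + pi**2/8 + pi)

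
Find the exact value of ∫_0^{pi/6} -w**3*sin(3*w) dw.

Integrate by parts 3 times (u = w^3, dv = -sin(3*w) dw).
An antiderivative is F(w) = w**3*cos(3*w)/3 - w**2*sin(3*w)/3 - 2*w*cos(3*w)/9 + 2*sin(3*w)/27.
Then F(pi/6) - F(0) = (2/27 - pi**2/108) - (0) = 2/27 - pi**2/108.

2/27 - pi**2/108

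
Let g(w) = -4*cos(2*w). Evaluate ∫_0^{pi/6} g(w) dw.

An antiderivative is F(w) = -2*sin(2*w).
Then F(pi/6) - F(0) = (-sqrt(3)) - (0) = -sqrt(3).

-sqrt(3)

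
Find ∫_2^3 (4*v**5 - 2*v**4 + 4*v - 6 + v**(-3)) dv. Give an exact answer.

130681/360

By the power rule, an antiderivative is F(v) = 2*v**6/3 - 2*v**5/5 + 2*v**2 - 6*v - 1/(2*v**2).
Then F(3) - F(2) = (34987/90) - (3089/120) = 130681/360.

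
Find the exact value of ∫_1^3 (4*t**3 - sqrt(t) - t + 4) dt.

254/3 - 2*sqrt(3)

By the power rule, an antiderivative is F(t) = t**4 - 2*t**(3/2)/3 - t**2/2 + 4*t.
Then F(3) - F(1) = (177/2 - 2*sqrt(3)) - (23/6) = 254/3 - 2*sqrt(3).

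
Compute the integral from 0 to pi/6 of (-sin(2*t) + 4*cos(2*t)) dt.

-1/4 + sqrt(3)

An antiderivative is F(t) = 2*sin(2*t) + cos(2*t)/2.
Then F(pi/6) - F(0) = (1/4 + sqrt(3)) - (1/2) = -1/4 + sqrt(3).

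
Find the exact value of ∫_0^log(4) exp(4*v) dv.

Let u = exp(v), so du = exp(v) dv. When v = 0, u = 1; when v = log(4), u = 4.
The integral becomes ∫ u**3 du from 1 to 4, with antiderivative u**4/4.
Back in v: F(v) = exp(4*v)/4.
Then F(log(4)) - F(0) = (64) - (1/4) = 255/4.

255/4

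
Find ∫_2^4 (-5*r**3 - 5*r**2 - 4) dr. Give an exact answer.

By the power rule, an antiderivative is F(r) = -5*r**4/4 - 5*r**3/3 - 4*r.
Then F(4) - F(2) = (-1328/3) - (-124/3) = -1204/3.

-1204/3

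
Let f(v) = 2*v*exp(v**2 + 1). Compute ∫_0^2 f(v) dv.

Let u = v**2 + 1, so du = 2*v dv. When v = 0, u = 1; when v = 2, u = 5.
The integral becomes ∫ exp(u) du from 1 to 5, with antiderivative exp(u).
Back in v: F(v) = exp(v**2 + 1).
Then F(2) - F(0) = (exp(5)) - (exp(1)) = -exp(1) + exp(5).

-exp(1) + exp(5)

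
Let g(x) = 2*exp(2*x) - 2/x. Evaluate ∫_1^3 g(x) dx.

An antiderivative is F(x) = exp(2*x) - 2*log(x).
Then F(3) - F(1) = (-log(9) + exp(6)) - (exp(2)) = -exp(2) - log(9) + exp(6).

-exp(2) - log(9) + exp(6)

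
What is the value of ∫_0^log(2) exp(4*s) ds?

15/4

Let u = exp(s), so du = exp(s) ds. When s = 0, u = 1; when s = log(2), u = 2.
The integral becomes ∫ u**3 du from 1 to 2, with antiderivative u**4/4.
Back in s: F(s) = exp(4*s)/4.
Then F(log(2)) - F(0) = (4) - (1/4) = 15/4.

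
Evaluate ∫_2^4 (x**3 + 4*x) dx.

84

By the power rule, an antiderivative is F(x) = x**4/4 + 2*x**2.
Then F(4) - F(2) = (96) - (12) = 84.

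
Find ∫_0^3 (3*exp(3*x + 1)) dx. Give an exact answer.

-exp(1) + exp(10)

Let u = 3*x + 1, so du = 3 dx. When x = 0, u = 1; when x = 3, u = 10.
The integral becomes ∫ exp(u) du from 1 to 10, with antiderivative exp(u).
Back in x: F(x) = exp(3*x + 1).
Then F(3) - F(0) = (exp(10)) - (exp(1)) = -exp(1) + exp(10).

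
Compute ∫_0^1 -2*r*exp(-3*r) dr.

Integrate by parts once (u = r, dv = -2*exp(-3*r) dr).
An antiderivative is F(r) = (6*r + 2)*exp(-3*r)/9.
Then F(1) - F(0) = (8*exp(-3)/9) - (2/9) = -2/9 + 8*exp(-3)/9.

-2/9 + 8*exp(-3)/9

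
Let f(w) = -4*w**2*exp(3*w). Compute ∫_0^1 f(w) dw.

8/27 - 20*exp(3)/27

Integrate by parts twice (u = w^2, dv = -4*exp(3*w) dw).
An antiderivative is F(w) = (-36*w**2 + 24*w - 8)*exp(3*w)/27.
Then F(1) - F(0) = (-20*exp(3)/27) - (-8/27) = 8/27 - 20*exp(3)/27.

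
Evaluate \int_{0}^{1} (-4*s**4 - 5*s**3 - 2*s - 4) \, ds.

-141/20

By the power rule, an antiderivative is F(s) = -4*s**5/5 - 5*s**4/4 - s**2 - 4*s.
Then F(1) - F(0) = (-141/20) - (0) = -141/20.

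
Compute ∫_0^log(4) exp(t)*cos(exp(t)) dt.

-sin(1) + sin(4)

Let u = exp(t), so du = exp(t) dt. When t = 0, u = 1; when t = log(4), u = 4.
The integral becomes ∫ cos(u) du from 1 to 4, with antiderivative sin(u).
Back in t: F(t) = sin(exp(t)).
Then F(log(4)) - F(0) = (sin(4)) - (sin(1)) = -sin(1) + sin(4).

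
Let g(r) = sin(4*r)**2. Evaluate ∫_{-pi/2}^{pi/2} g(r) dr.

pi/2

Use the identity sin^2(4*r) = (1 - cos(8*r))/2.
An antiderivative is F(r) = r/2 - sin(8*r)/16.
Then F(pi/2) - F(-pi/2) = (pi/4) - (-pi/4) = pi/2.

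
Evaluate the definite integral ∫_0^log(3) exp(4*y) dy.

20

Let u = exp(y), so du = exp(y) dy. When y = 0, u = 1; when y = log(3), u = 3.
The integral becomes ∫ u**3 du from 1 to 3, with antiderivative u**4/4.
Back in y: F(y) = exp(4*y)/4.
Then F(log(3)) - F(0) = (81/4) - (1/4) = 20.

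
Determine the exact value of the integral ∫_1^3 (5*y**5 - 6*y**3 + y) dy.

By the power rule, an antiderivative is F(y) = 5*y**6/6 - 3*y**4/2 + y**2/2.
Then F(3) - F(1) = (981/2) - (-1/6) = 1472/3.

1472/3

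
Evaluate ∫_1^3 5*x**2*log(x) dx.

Integrate by parts once (u = ln x, dv = 5*x**2 dx).
An antiderivative is F(x) = 5*x**3*(3*log(x) - 1)/9.
Then F(3) - F(1) = (-15 + 45*log(3)) - (-5/9) = -130/9 + 45*log(3).

-130/9 + 45*log(3)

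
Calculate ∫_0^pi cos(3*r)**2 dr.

Use the identity cos^2(3*r) = (1 + cos(6*r))/2.
An antiderivative is F(r) = r/2 + sin(6*r)/12.
Then F(pi) - F(0) = (pi/2) - (0) = pi/2.

pi/2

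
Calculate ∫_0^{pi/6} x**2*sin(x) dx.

-2 - sqrt(3)*pi**2/72 + pi/6 + sqrt(3)

Integrate by parts twice (u = x^2, dv = sin(x) dx).
An antiderivative is F(x) = -x**2*cos(x) + 2*x*sin(x) + 2*cos(x).
Then F(pi/6) - F(0) = (-sqrt(3)*pi**2/72 + pi/6 + sqrt(3)) - (2) = -2 - sqrt(3)*pi**2/72 + pi/6 + sqrt(3).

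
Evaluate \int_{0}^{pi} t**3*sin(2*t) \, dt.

Integrate by parts 3 times (u = t^3, dv = sin(2*t) dt).
An antiderivative is F(t) = -t**3*cos(2*t)/2 + 3*t**2*sin(2*t)/4 + 3*t*cos(2*t)/4 - 3*sin(2*t)/8.
Then F(pi) - F(0) = (pi*(3 - 2*pi**2)/4) - (0) = pi*(3 - 2*pi**2)/4.

pi*(3 - 2*pi**2)/4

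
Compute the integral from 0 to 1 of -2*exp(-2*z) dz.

An antiderivative is F(z) = exp(-2*z).
Then F(1) - F(0) = (exp(-2)) - (1) = -1 + exp(-2).

-1 + exp(-2)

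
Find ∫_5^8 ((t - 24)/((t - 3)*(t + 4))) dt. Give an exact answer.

-3*log(5) - 4*log(3) + 11*log(2)

Factor the denominator: t**2 + t - 12 = (t + 4)(t - 3).
Partial fractions: (t - 24)/((t - 3)*(t + 4)) = 4/(t + 4) - 3/(t - 3).
An antiderivative is F(t) = -3*log(t - 3) + 4*log(t + 4).
Then F(8) - F(5) = (-3*log(5) + 4*log(3) + 8*log(2)) - (-3*log(2) + 8*log(3)) = -3*log(5) - 4*log(3) + 11*log(2).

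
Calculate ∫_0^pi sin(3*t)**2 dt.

Use the identity sin^2(3*t) = (1 - cos(6*t))/2.
An antiderivative is F(t) = t/2 - sin(6*t)/12.
Then F(pi) - F(0) = (pi/2) - (0) = pi/2.

pi/2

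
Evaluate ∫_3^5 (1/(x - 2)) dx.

An antiderivative is F(x) = log(x - 2).
Then F(5) - F(3) = (log(3)) - (0) = log(3).

log(3)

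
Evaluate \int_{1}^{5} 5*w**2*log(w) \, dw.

-620/9 + 625*log(5)/3

Integrate by parts once (u = ln w, dv = 5*w**2 dw).
An antiderivative is F(w) = 5*w**3*(3*log(w) - 1)/9.
Then F(5) - F(1) = (-625/9 + 625*log(5)/3) - (-5/9) = -620/9 + 625*log(5)/3.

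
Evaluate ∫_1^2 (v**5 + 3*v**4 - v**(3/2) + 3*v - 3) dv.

31 - 8*sqrt(2)/5

By the power rule, an antiderivative is F(v) = v**6/6 - 2*v**(5/2)/5 + 3*v**5/5 + 3*v**2/2 - 3*v.
Then F(2) - F(1) = (448/15 - 8*sqrt(2)/5) - (-17/15) = 31 - 8*sqrt(2)/5.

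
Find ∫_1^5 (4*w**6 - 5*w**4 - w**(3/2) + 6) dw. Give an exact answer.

1453994/35 - 10*sqrt(5)

By the power rule, an antiderivative is F(w) = 4*w**7/7 - 2*w**(5/2)/5 - w**5 + 6*w.
Then F(5) - F(1) = (290835/7 - 10*sqrt(5)) - (181/35) = 1453994/35 - 10*sqrt(5).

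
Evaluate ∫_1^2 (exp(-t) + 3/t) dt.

-exp(-2) + exp(-1) + 3*log(2)

An antiderivative is F(t) = 3*log(t) - exp(-t).
Then F(2) - F(1) = (-exp(-2) + 3*log(2)) - (-exp(-1)) = -exp(-2) + exp(-1) + 3*log(2).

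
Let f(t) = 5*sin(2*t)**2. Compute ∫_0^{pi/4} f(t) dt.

5*pi/8

Use the identity sin^2(2*t) = (1 - cos(4*t))/2.
An antiderivative is F(t) = 5*t/2 - 5*sin(4*t)/8.
Then F(pi/4) - F(0) = (5*pi/8) - (0) = 5*pi/8.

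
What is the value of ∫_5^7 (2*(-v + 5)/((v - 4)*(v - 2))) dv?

Factor the denominator: v**2 - 6*v + 8 = (v - 2)(v - 4).
Partial fractions: 2*(-v + 5)/((v - 4)*(v - 2)) = -3/(v - 2) + 1/(v - 4).
An antiderivative is F(v) = log(v - 4) - 3*log(v - 2).
Then F(7) - F(5) = (-3*log(5) + log(3)) - (-log(27)) = -3*log(5) + 4*log(3).

-3*log(5) + 4*log(3)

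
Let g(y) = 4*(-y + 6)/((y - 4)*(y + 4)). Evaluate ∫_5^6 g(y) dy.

Factor the denominator: y**2 - 16 = (y + 4)(y - 4).
Partial fractions: 4*(-y + 6)/((y - 4)*(y + 4)) = -5/(y + 4) + 1/(y - 4).
An antiderivative is F(y) = log(y - 4) - 5*log(y + 4).
Then F(6) - F(5) = (-5*log(5) - 4*log(2)) - (-10*log(3)) = -5*log(5) - 4*log(2) + 10*log(3).

-5*log(5) - 4*log(2) + 10*log(3)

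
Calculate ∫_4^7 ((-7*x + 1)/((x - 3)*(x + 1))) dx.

Factor the denominator: x**2 - 2*x - 3 = (x + 1)(x - 3).
Partial fractions: (-7*x + 1)/((x - 3)*(x + 1)) = -2/(x + 1) - 5/(x - 3).
An antiderivative is F(x) = -5*log(x - 3) - 2*log(x + 1).
Then F(7) - F(4) = (-16*log(2)) - (-log(25)) = -16*log(2) + 2*log(5).

-16*log(2) + 2*log(5)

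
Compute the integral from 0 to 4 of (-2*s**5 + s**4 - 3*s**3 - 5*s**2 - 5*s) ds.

By the power rule, an antiderivative is F(s) = -s**6/3 + s**5/5 - 3*s**4/4 - 5*s**3/3 - 5*s**2/2.
Then F(4) - F(0) = (-7496/5) - (0) = -7496/5.

-7496/5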